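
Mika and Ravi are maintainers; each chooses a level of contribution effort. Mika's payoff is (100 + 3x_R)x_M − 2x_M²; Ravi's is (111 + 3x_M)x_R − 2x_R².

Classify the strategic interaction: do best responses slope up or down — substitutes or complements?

strategic complements

Expanding Mika's payoff: 100x_M + 3x_Rx_M − 2x_M².
∂π/∂x_M = 100 + 3x_R − 4x_M = 0, so x_M = 25 + 0.75x_R.
The best-response slope dx_M/dx_R = 0.75 > 0: the reaction function is upward-sloping, so the choices are strategic complements.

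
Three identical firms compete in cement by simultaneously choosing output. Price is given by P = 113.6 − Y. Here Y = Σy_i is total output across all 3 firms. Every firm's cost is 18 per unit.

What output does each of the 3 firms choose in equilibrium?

A representative firm's profit is π_i = y_i(113.6 − Y) − 18y_i, with Y = y_i + Σ_{j≠i} y_j.
First-order condition: 95.6 − 2y_i − Σ_{j≠i} y_j = 0.
With identical firms, set every y_j = y: then 95.6 − 2y − 2y = 0, i.e. y = 95.6/4 = 23.9.

23.9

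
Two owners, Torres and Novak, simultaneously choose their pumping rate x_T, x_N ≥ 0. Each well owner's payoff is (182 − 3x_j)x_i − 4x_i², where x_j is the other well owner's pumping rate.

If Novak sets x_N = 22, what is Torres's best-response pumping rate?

Torres's payoff is (182 − 3x_N)x_T − 4x_T².
∂π/∂x_T = 182 − 3x_N − 8x_T = 0, so x_T = 22.75 − 0.375x_N.
At x_N = 22: x_T = 22.75 − 0.375·22 = 14.5.

14.5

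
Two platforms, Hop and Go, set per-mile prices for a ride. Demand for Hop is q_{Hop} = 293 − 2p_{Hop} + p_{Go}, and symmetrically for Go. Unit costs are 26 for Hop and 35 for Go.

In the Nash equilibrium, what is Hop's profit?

16272.08

Hop's profit: π = (p_{Hop} − 26)(293 − 2p_{Hop} + p_{Go}).
∂π/∂p_{Hop} = 345 − 4p_{Hop} + p_{Go} = 0 ⇒ p_{Hop} = 86.25 + 0.25p_{Go}.
Similarly p_{Go} = 90.75 + 0.25p_{Hop}.
Plugging p_{Go} into Hop's best response: p_{Hop} = 86.25 + 0.25(90.75 + 0.25p_{Hop}) ⇒ 0.9375p_{Hop} = 108.9375, so p_{Hop} = 116.2.
Then p_{Go} = 90.75 + 0.25·116.2 = 119.8.
q_{Hop} = 293 − 2·116.2 + 119.8 = 180.4.
Profit = (116.2 − 26)·180.4 = 16272.08.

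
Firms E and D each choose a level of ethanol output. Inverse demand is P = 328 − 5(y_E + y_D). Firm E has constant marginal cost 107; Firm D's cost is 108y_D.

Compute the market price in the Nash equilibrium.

181

Firm E's profit: π = y_E(328 − 5(y_E + y_D)) − 107y_E.
∂π/∂y_E = 221 − 10y_E − 5y_D = 0, so y_E = 22.1 − 0.5y_D.
By the same steps for D: y_D = 22 − 0.5y_E.
Plugging y_D into E's best response: y_E = 22.1 − 0.5(22 − 0.5y_E) ⇒ 0.75y_E = 11.1, so y_E = 14.8.
Then y_D = 22 − 0.5·14.8 = 14.6.
Equilibrium price: P = 328 − 5·29.4 = 181.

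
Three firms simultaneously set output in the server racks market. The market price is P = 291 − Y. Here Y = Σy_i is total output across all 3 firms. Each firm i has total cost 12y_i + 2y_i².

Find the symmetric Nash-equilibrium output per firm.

A representative firm's profit is π_i = y_i(291 − Y) − 12y_i − 2y_i², with Y = y_i + Σ_{j≠i} y_j.
First-order condition: 279 − 6y_i − Σ_{j≠i} y_j = 0.
With identical firms, set every y_j = y: then 279 − 6y − 2y = 0, i.e. y = 279/8 = 34.875.

34.875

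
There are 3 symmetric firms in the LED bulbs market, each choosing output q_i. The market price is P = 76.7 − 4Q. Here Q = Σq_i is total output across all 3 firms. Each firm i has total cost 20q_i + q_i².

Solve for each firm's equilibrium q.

A representative firm's profit is π_i = q_i(76.7 − 4Q) − 20q_i − q_i², with Q = q_i + Σ_{j≠i} q_j.
First-order condition: 56.7 − 10q_i − 4Σ_{j≠i} q_j = 0.
With identical firms, set every q_j = q: then 56.7 − 10q − 8q = 0, i.e. q = 56.7/18 = 3.15.

3.15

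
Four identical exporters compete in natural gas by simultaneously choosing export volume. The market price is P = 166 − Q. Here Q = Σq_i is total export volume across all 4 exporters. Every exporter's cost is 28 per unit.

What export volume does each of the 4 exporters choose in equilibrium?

27.6

A representative exporter's profit is π_i = q_i(166 − Q) − 28q_i, with Q = q_i + Σ_{j≠i} q_j.
First-order condition: 138 − 2q_i − Σ_{j≠i} q_j = 0.
With identical exporters, set every q_j = q: then 138 − 2q − 3q = 0, i.e. q = 138/5 = 27.6.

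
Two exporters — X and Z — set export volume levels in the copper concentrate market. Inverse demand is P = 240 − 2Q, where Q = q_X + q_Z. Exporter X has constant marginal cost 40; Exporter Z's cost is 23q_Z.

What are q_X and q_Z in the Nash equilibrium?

Exporter X's profit: π = q_X(240 − 2(q_X + q_Z)) − 40q_X.
∂π/∂q_X = 200 − 4q_X − 2q_Z = 0, so q_X = 50 − 0.5q_Z.
By the same steps for Z: q_Z = 54.25 − 0.5q_X.
Solving the two reaction functions simultaneously: (1 − (−0.5)(−0.5))q_X = 50 − 0.5·54.25, so 0.75q_X = 22.875 and q_X = 30.5.
Then q_Z = 54.25 − 0.5·30.5 = 39.

30.5, 39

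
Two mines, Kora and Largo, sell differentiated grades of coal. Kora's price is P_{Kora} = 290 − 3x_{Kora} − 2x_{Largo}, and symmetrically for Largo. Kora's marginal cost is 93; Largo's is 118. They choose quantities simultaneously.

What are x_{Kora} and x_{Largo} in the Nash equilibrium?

26.1875, 19.9375

Mine Kora's profit: π = x_{Kora}(290 − 3x_{Kora} − 2x_{Largo}) − 93x_{Kora}.
∂π/∂x_{Kora} = 197 − 6x_{Kora} − 2x_{Largo} = 0 ⇒ x_{Kora} = 197/6 − (1/3)x_{Largo}.
Similarly x_{Largo} = 86/3 − (1/3)x_{Kora}.
Solving the two reaction functions simultaneously: (1 − (−1/3)(−1/3))x_{Kora} = 197/6 − (1/3)·(86/3), so (8/9)x_{Kora} = 419/18 and x_{Kora} = 26.1875.
Then x_{Largo} = 86/3 − (1/3)·26.1875 = 19.9375.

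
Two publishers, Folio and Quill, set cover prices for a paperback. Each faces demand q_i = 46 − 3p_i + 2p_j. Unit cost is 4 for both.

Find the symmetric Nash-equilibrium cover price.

Folio's profit: π = (p_{Folio} − 4)(46 − 3p_{Folio} + 2p_{Quill}).
∂π/∂p_{Folio} = 58 − 6p_{Folio} + 2p_{Quill} = 0 ⇒ p_{Folio} = 29/3 + (1/3)p_{Quill}.
Setting p_{Folio} = p_{Quill} in the reaction function: p_{Folio} = 29/3 + (1/3)p_{Folio}, so p_{Folio} = (29/3) / (2/3) = 14.5.

14.5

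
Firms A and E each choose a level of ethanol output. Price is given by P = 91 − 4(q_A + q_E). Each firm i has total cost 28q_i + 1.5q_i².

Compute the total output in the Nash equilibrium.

8.4

Firm A's profit: π = q_A(91 − 4(q_A + q_E)) − 28q_A − 1.5q_A².
∂π/∂q_A = 63 − 11q_A − 4q_E = 0, so q_A = 63/11 − (4/11)q_E.
Setting q_A = q_E in the reaction function: q_A = 63/11 − (4/11)q_A, so q_A = (63/11) / (15/11) = 4.2.
Total output: 4.2 + 4.2 = 8.4.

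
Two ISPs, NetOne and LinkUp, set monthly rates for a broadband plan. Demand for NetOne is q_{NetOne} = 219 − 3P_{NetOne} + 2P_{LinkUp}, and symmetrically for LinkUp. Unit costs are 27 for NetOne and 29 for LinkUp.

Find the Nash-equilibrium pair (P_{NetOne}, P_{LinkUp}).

75.375, 76.125

NetOne's profit: π = (P_{NetOne} − 27)(219 − 3P_{NetOne} + 2P_{LinkUp}).
∂π/∂P_{NetOne} = 300 − 6P_{NetOne} + 2P_{LinkUp} = 0 ⇒ P_{NetOne} = 50 + (1/3)P_{LinkUp}.
Similarly P_{LinkUp} = 51 + (1/3)P_{NetOne}.
Solving the two reaction functions simultaneously: (1 − (1/3)(1/3))P_{NetOne} = 50 + (1/3)·51, so (8/9)P_{NetOne} = 67 and P_{NetOne} = 75.375.
Then P_{LinkUp} = 51 + (1/3)·75.375 = 76.125.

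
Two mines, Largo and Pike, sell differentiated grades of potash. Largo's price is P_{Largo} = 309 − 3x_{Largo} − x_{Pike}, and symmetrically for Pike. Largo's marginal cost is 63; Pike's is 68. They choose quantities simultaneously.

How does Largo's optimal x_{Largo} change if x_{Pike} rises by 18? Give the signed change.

-3

Mine Largo's profit: π = x_{Largo}(309 − 3x_{Largo} − x_{Pike}) − 63x_{Largo}.
∂π/∂x_{Largo} = 246 − 6x_{Largo} − x_{Pike} = 0 ⇒ x_{Largo} = 41 − (1/6)x_{Pike}.
The reaction-function slope is −1/6, so an 18-unit rise in x_{Pike} moves x_{Largo} by −1/6 × 18 = −3. Largo's best response falls — the actions are strategic substitutes.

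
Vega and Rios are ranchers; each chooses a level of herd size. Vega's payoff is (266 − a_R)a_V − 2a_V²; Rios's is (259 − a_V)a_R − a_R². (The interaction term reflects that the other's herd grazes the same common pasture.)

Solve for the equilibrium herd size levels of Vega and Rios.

39, 110

Expanding Vega's payoff: 266a_V − a_Ra_V − 2a_V².
∂π/∂a_V = 266 − a_R − 4a_V = 0, so a_V = 66.5 − 0.25a_R.
Likewise for Rios: a_R = 129.5 − 0.5a_V.
Solving the two reaction functions simultaneously: (1 − (−0.25)(−0.5))a_V = 66.5 − 0.25·129.5, so 0.875a_V = 34.125 and a_V = 39.
Then a_R = 129.5 − 0.5·39 = 110.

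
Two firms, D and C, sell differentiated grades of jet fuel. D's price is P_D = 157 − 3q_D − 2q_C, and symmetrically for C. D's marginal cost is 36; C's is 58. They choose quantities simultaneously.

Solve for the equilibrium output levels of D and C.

16.5, 11

Firm D's profit: π = q_D(157 − 3q_D − 2q_C) − 36q_D.
∂π/∂q_D = 121 − 6q_D − 2q_C = 0 ⇒ q_D = 121/6 − (1/3)q_C.
Similarly q_C = 16.5 − (1/3)q_D.
Solving the two reaction functions simultaneously: (1 − (−1/3)(−1/3))q_D = 121/6 − (1/3)·16.5, so (8/9)q_D = 44/3 and q_D = 16.5.
Then q_C = 16.5 − (1/3)·16.5 = 11.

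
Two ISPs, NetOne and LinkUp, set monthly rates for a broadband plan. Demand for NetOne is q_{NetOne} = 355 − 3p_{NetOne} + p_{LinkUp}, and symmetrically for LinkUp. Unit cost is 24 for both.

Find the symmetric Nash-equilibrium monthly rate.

85.4

NetOne's profit: π = (p_{NetOne} − 24)(355 − 3p_{NetOne} + p_{LinkUp}).
∂π/∂p_{NetOne} = 427 − 6p_{NetOne} + p_{LinkUp} = 0 ⇒ p_{NetOne} = 427/6 + (1/6)p_{LinkUp}.
The game is symmetric, so in equilibrium p_{LinkUp} = p_{NetOne}: the reaction function gives (5/6)p_{NetOne} = 427/6, hence p_{NetOne} = 85.4.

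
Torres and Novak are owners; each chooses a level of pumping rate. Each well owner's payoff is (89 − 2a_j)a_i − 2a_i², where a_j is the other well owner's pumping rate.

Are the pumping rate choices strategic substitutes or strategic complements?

Torres's payoff is (89 − 2a_N)a_T − 2a_T².
∂π/∂a_T = 89 − 2a_N − 4a_T = 0, so a_T = 22.25 − 0.5a_N.
The best-response slope da_T/da_N = −0.5 < 0: the reaction function is downward-sloping, so the choices are strategic substitutes.

strategic substitutes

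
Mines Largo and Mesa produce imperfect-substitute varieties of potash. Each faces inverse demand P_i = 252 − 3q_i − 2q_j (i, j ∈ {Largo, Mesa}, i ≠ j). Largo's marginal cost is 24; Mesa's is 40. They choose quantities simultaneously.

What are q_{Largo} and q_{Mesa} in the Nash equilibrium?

Mine Largo's profit: π = q_{Largo}(252 − 3q_{Largo} − 2q_{Mesa}) − 24q_{Largo}.
∂π/∂q_{Largo} = 228 − 6q_{Largo} − 2q_{Mesa} = 0 ⇒ q_{Largo} = 38 − (1/3)q_{Mesa}.
Similarly q_{Mesa} = 106/3 − (1/3)q_{Largo}.
Plugging q_{Mesa} into Largo's best response: q_{Largo} = 38 − (1/3)(106/3 − (1/3)q_{Largo}) ⇒ (8/9)q_{Largo} = 236/9, so q_{Largo} = 29.5.
Then q_{Mesa} = 106/3 − (1/3)·29.5 = 25.5.

29.5, 25.5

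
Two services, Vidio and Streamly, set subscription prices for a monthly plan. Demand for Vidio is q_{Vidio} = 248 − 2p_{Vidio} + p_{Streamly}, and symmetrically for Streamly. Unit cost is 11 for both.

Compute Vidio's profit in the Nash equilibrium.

12482

Vidio's profit: π = (p_{Vidio} − 11)(248 − 2p_{Vidio} + p_{Streamly}).
∂π/∂p_{Vidio} = 270 − 4p_{Vidio} + p_{Streamly} = 0 ⇒ p_{Vidio} = 67.5 + 0.25p_{Streamly}.
The game is symmetric, so in equilibrium p_{Streamly} = p_{Vidio}: the reaction function gives 0.75p_{Vidio} = 67.5, hence p_{Vidio} = 90.
q_{Vidio} = 248 − 2·90 + 90 = 158.
Profit = (90 − 11)·158 = 12482.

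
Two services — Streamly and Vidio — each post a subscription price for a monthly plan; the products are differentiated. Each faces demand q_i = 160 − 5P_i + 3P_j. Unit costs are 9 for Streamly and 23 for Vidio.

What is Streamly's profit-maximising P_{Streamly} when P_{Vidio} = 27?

Streamly's profit: π = (P_{Streamly} − 9)(160 − 5P_{Streamly} + 3P_{Vidio}).
∂π/∂P_{Streamly} = 205 − 10P_{Streamly} + 3P_{Vidio} = 0 ⇒ P_{Streamly} = 20.5 + 0.3P_{Vidio}.
At P_{Vidio} = 27: P_{Streamly} = 20.5 + 0.3·27 = 28.6.

28.6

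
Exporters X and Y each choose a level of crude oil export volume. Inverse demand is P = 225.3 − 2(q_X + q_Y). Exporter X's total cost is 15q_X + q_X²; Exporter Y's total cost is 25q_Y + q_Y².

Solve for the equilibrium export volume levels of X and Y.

26.9125, 24.4125

Exporter X's profit: π = q_X(225.3 − 2(q_X + q_Y)) − 15q_X − q_X².
∂π/∂q_X = 210.3 − 6q_X − 2q_Y = 0, so q_X = 35.05 − (1/3)q_Y.
By the same steps for Y: q_Y = 2003/60 − (1/3)q_X.
Plugging q_Y into X's best response: q_X = 35.05 − (1/3)(2003/60 − (1/3)q_X) ⇒ (8/9)q_X = 2153/90, so q_X = 26.9125.
Then q_Y = 2003/60 − (1/3)·26.9125 = 24.4125.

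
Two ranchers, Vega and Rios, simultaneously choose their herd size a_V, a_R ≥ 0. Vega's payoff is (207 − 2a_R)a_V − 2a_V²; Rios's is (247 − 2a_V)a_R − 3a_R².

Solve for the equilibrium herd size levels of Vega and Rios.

37.4, 28.7

Expanding Vega's payoff: 207a_V − 2a_Ra_V − 2a_V².
∂π/∂a_V = 207 − 2a_R − 4a_V = 0, so a_V = 51.75 − 0.5a_R.
Likewise for Rios: a_R = 247/6 − (1/3)a_V.
Solving the two reaction functions simultaneously: (1 − (−0.5)(−1/3))a_V = 51.75 − 0.5·(247/6), so (5/6)a_V = 187/6 and a_V = 37.4.
Then a_R = 247/6 − (1/3)·37.4 = 28.7.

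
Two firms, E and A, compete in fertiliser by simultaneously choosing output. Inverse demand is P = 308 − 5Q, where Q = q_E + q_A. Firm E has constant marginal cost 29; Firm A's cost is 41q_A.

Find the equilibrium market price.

126

Firm E's profit: π = q_E(308 − 5(q_E + q_A)) − 29q_E.
∂π/∂q_E = 279 − 10q_E − 5q_A = 0, so q_E = 27.9 − 0.5q_A.
By the same steps for A: q_A = 26.7 − 0.5q_E.
Plugging q_A into E's best response: q_E = 27.9 − 0.5(26.7 − 0.5q_E) ⇒ 0.75q_E = 14.55, so q_E = 19.4.
Then q_A = 26.7 − 0.5·19.4 = 17.
Equilibrium price: P = 308 − 5·36.4 = 126.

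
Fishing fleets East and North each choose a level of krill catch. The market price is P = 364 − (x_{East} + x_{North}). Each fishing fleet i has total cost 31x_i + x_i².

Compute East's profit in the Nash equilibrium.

8871.12

Fishing fleet East's profit: π = x_{East}(364 − (x_{East} + x_{North})) − 31x_{East} − x_{East}².
∂π/∂x_{East} = 333 − 4x_{East} − x_{North} = 0, so x_{East} = 83.25 − 0.25x_{North}.
The game is symmetric, so in equilibrium x_{North} = x_{East}: the reaction function gives 1.25x_{East} = 83.25, hence x_{East} = 66.6.
Price P = 364 − 133.2 = 230.8.
East's profit: (230.8 − 31)·66.6 − (66.6)² = 8871.12.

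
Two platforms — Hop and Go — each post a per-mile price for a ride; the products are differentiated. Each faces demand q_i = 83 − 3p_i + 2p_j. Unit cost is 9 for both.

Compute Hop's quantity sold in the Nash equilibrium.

Hop's profit: π = (p_{Hop} − 9)(83 − 3p_{Hop} + 2p_{Go}).
∂π/∂p_{Hop} = 110 − 6p_{Hop} + 2p_{Go} = 0 ⇒ p_{Hop} = 55/3 + (1/3)p_{Go}.
The game is symmetric, so in equilibrium p_{Go} = p_{Hop}: the reaction function gives (2/3)p_{Hop} = 55/3, hence p_{Hop} = 27.5.
q_{Hop} = 83 − 3·27.5 + 2·27.5 = 55.5.

55.5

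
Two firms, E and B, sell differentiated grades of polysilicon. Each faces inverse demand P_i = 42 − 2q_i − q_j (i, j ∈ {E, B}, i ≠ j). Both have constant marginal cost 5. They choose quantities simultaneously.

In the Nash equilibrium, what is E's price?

Firm E's profit: π = q_E(42 − 2q_E − q_B) − 5q_E.
∂π/∂q_E = 37 − 4q_E − q_B = 0 ⇒ q_E = 9.25 − 0.25q_B.
By symmetry q_B = q_E; substituting into the reaction function, 1.25q_E = 9.25 and q_E = 7.4.
P_E = 42 − 2·7.4 − 7.4 = 19.8.

19.8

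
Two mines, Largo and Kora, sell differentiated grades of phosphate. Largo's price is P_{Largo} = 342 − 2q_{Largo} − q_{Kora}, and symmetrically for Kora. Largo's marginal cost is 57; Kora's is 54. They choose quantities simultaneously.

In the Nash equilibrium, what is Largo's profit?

Mine Largo's profit: π = q_{Largo}(342 − 2q_{Largo} − q_{Kora}) − 57q_{Largo}.
∂π/∂q_{Largo} = 285 − 4q_{Largo} − q_{Kora} = 0 ⇒ q_{Largo} = 71.25 − 0.25q_{Kora}.
Similarly q_{Kora} = 72 − 0.25q_{Largo}.
Solving the two reaction functions simultaneously: (1 − (−0.25)(−0.25))q_{Largo} = 71.25 − 0.25·72, so 0.9375q_{Largo} = 53.25 and q_{Largo} = 56.8.
Then q_{Kora} = 72 − 0.25·56.8 = 57.8.
P_{Largo} = 342 − 2·56.8 − 57.8 = 170.6.
Profit = (170.6 − 57)·56.8 = 6452.48.

6452.48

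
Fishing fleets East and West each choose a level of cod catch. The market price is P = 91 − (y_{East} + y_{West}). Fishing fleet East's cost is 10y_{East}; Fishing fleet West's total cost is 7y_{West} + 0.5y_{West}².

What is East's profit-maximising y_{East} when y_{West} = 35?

Fishing fleet East's profit: π = y_{East}(91 − (y_{East} + y_{West})) − 10y_{East}.
∂π/∂y_{East} = 81 − 2y_{East} − y_{West} = 0, so y_{East} = 40.5 − 0.5y_{West}.
At y_{West} = 35: y_{East} = 40.5 − 0.5·35 = 23.

23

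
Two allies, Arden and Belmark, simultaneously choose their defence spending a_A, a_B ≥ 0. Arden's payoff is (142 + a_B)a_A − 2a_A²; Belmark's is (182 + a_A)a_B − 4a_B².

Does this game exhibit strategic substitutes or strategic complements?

strategic complements

Expanding Arden's payoff: 142a_A + a_Ba_A − 2a_A².
∂π/∂a_A = 142 + a_B − 4a_A = 0, so a_A = 35.5 + 0.25a_B.
The best-response slope da_A/da_B = 0.25 > 0: the reaction function is upward-sloping, so the choices are strategic complements.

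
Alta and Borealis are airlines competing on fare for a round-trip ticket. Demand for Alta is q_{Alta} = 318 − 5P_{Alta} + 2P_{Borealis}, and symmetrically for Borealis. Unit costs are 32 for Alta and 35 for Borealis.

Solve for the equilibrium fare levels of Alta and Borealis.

60.0625, 61.3125

Alta's profit: π = (P_{Alta} − 32)(318 − 5P_{Alta} + 2P_{Borealis}).
∂π/∂P_{Alta} = 478 − 10P_{Alta} + 2P_{Borealis} = 0 ⇒ P_{Alta} = 47.8 + 0.2P_{Borealis}.
Similarly P_{Borealis} = 49.3 + 0.2P_{Alta}.
Substituting the second reaction function into the first: P_{Alta} = 47.8 + 0.2(49.3 + 0.2P_{Alta}), which gives 0.96P_{Alta} = 57.66 ⇒ P_{Alta} = 60.0625.
Then P_{Borealis} = 49.3 + 0.2·60.0625 = 61.3125.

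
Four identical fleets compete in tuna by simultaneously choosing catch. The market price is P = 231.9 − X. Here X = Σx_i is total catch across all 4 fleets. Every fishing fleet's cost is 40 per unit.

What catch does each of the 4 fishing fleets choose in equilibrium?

A representative fishing fleet's profit is π_i = x_i(231.9 − X) − 40x_i, with X = x_i + Σ_{j≠i} x_j.
First-order condition: 191.9 − 2x_i − Σ_{j≠i} x_j = 0.
In a symmetric equilibrium every fishing fleet chooses the same x, so Σ_{j≠i} x_j = 3x. The condition becomes 191.9 − 5x = 0, giving x = 191.9/5 = 38.38.

38.38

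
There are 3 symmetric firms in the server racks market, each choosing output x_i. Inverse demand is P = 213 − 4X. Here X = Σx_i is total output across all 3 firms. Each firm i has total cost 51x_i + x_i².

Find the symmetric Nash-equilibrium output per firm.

9

A representative firm's profit is π_i = x_i(213 − 4X) − 51x_i − x_i², with X = x_i + Σ_{j≠i} x_j.
First-order condition: 162 − 10x_i − 4Σ_{j≠i} x_j = 0.
With identical firms, set every x_j = x: then 162 − 10x − 8x = 0, i.e. x = 162/18 = 9.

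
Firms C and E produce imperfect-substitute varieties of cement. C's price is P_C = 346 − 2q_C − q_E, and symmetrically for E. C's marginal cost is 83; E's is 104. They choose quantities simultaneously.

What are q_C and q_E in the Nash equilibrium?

Firm C's profit: π = q_C(346 − 2q_C − q_E) − 83q_C.
∂π/∂q_C = 263 − 4q_C − q_E = 0 ⇒ q_C = 65.75 − 0.25q_E.
Similarly q_E = 60.5 − 0.25q_C.
Substituting the second reaction function into the first: q_C = 65.75 − 0.25(60.5 − 0.25q_C), which gives 0.9375q_C = 50.625 ⇒ q_C = 54.
Then q_E = 60.5 − 0.25·54 = 47.

54, 47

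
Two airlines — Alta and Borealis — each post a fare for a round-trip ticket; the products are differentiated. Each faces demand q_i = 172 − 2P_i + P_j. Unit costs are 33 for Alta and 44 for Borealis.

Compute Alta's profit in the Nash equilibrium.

4569.68

Alta's profit: π = (P_{Alta} − 33)(172 − 2P_{Alta} + P_{Borealis}).
∂π/∂P_{Alta} = 238 − 4P_{Alta} + P_{Borealis} = 0 ⇒ P_{Alta} = 59.5 + 0.25P_{Borealis}.
Similarly P_{Borealis} = 65 + 0.25P_{Alta}.
Solving the two reaction functions simultaneously: (1 − (0.25)(0.25))P_{Alta} = 59.5 + 0.25·65, so 0.9375P_{Alta} = 75.75 and P_{Alta} = 80.8.
Then P_{Borealis} = 65 + 0.25·80.8 = 85.2.
q_{Alta} = 172 − 2·80.8 + 85.2 = 95.6.
Profit = (80.8 − 33)·95.6 = 4569.68.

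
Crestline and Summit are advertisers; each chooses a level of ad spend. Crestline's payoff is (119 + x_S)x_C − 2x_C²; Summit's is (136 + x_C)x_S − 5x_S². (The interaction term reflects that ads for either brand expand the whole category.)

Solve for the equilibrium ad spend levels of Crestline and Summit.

34, 17

Expanding Crestline's payoff: 119x_C + x_Sx_C − 2x_C².
∂π/∂x_C = 119 + x_S − 4x_C = 0, so x_C = 29.75 + 0.25x_S.
Likewise for Summit: x_S = 13.6 + 0.1x_C.
Solving the two reaction functions simultaneously: (1 − (0.25)(0.1))x_C = 29.75 + 0.25·13.6, so 0.975x_C = 33.15 and x_C = 34.
Then x_S = 13.6 + 0.1·34 = 17.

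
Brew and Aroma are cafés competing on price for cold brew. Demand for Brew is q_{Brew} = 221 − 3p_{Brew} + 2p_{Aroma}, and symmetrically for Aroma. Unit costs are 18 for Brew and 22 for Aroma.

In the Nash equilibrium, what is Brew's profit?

Brew's profit: π = (p_{Brew} − 18)(221 − 3p_{Brew} + 2p_{Aroma}).
∂π/∂p_{Brew} = 275 − 6p_{Brew} + 2p_{Aroma} = 0 ⇒ p_{Brew} = 275/6 + (1/3)p_{Aroma}.
Similarly p_{Aroma} = 287/6 + (1/3)p_{Brew}.
Plugging p_{Aroma} into Brew's best response: p_{Brew} = 275/6 + (1/3)(287/6 + (1/3)p_{Brew}) ⇒ (8/9)p_{Brew} = 556/9, so p_{Brew} = 69.5.
Then p_{Aroma} = 287/6 + (1/3)·69.5 = 71.
q_{Brew} = 221 − 3·69.5 + 2·71 = 154.5.
Profit = (69.5 − 18)·154.5 = 7956.75.

7956.75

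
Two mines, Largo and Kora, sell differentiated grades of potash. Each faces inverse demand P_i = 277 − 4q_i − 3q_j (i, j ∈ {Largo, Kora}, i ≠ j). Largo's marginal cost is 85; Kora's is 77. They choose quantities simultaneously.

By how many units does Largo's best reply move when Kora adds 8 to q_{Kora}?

Mine Largo's profit: π = q_{Largo}(277 − 4q_{Largo} − 3q_{Kora}) − 85q_{Largo}.
∂π/∂q_{Largo} = 192 − 8q_{Largo} − 3q_{Kora} = 0 ⇒ q_{Largo} = 24 − 0.375q_{Kora}.
The reaction-function slope is −0.375, so an 8-unit rise in q_{Kora} moves q_{Largo} by −0.375 × 8 = −3. Largo's best response falls — the actions are strategic substitutes.

-3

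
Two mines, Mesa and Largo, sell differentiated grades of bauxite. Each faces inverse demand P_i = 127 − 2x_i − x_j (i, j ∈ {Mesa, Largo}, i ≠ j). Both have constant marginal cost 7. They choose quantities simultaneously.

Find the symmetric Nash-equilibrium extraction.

24

Mine Mesa's profit: π = x_{Mesa}(127 − 2x_{Mesa} − x_{Largo}) − 7x_{Mesa}.
∂π/∂x_{Mesa} = 120 − 4x_{Mesa} − x_{Largo} = 0 ⇒ x_{Mesa} = 30 − 0.25x_{Largo}.
By symmetry x_{Largo} = x_{Mesa}; substituting into the reaction function, 1.25x_{Mesa} = 30 and x_{Mesa} = 24.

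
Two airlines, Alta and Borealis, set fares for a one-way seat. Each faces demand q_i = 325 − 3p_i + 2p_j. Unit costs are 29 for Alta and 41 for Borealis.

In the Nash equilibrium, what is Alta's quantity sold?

Alta's profit: π = (p_{Alta} − 29)(325 − 3p_{Alta} + 2p_{Borealis}).
∂π/∂p_{Alta} = 412 − 6p_{Alta} + 2p_{Borealis} = 0 ⇒ p_{Alta} = 206/3 + (1/3)p_{Borealis}.
Similarly p_{Borealis} = 224/3 + (1/3)p_{Alta}.
Solving the two reaction functions simultaneously: (1 − (1/3)(1/3))p_{Alta} = 206/3 + (1/3)·(224/3), so (8/9)p_{Alta} = 842/9 and p_{Alta} = 105.25.
Then p_{Borealis} = 224/3 + (1/3)·105.25 = 109.75.
q_{Alta} = 325 − 3·105.25 + 2·109.75 = 228.75.

228.75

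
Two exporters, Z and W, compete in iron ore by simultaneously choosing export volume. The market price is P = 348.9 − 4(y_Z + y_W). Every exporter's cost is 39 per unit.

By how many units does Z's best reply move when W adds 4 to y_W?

-2

Exporter Z's profit: π = y_Z(348.9 − 4(y_Z + y_W)) − 39y_Z.
∂π/∂y_Z = 309.9 − 8y_Z − 4y_W = 0, so y_Z = 38.7375 − 0.5y_W.
The reaction-function slope is −0.5, so a 4-unit rise in y_W moves y_Z by −0.5 × 4 = −2. Z's best response falls — the actions are strategic substitutes.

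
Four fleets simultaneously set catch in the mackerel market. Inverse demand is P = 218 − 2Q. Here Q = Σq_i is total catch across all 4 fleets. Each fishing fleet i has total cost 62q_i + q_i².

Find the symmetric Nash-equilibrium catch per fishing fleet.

13

A representative fishing fleet's profit is π_i = q_i(218 − 2Q) − 62q_i − q_i², with Q = q_i + Σ_{j≠i} q_j.
First-order condition: 156 − 6q_i − 2Σ_{j≠i} q_j = 0.
In a symmetric equilibrium every fishing fleet chooses the same q, so Σ_{j≠i} q_j = 3q. The condition becomes 156 − 12q = 0, giving q = 156/12 = 13.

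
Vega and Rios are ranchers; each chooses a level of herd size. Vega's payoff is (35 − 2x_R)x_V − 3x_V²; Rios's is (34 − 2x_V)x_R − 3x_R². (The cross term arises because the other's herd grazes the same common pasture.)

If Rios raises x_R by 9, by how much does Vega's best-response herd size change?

-3

Expanding Vega's payoff: 35x_V − 2x_Rx_V − 3x_V².
∂π/∂x_V = 35 − 2x_R − 6x_V = 0, so x_V = 35/6 − (1/3)x_R.
The reaction-function slope is −1/3, so a 9-unit rise in x_R moves x_V by −1/3 × 9 = −3. Vega's best response falls — the actions are strategic substitutes.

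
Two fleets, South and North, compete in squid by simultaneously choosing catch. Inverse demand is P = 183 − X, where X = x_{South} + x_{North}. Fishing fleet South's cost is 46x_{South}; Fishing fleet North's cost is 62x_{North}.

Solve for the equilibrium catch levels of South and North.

51, 35

Fishing fleet South's profit: π = x_{South}(183 − (x_{South} + x_{North})) − 46x_{South}.
∂π/∂x_{South} = 137 − 2x_{South} − x_{North} = 0, so x_{South} = 68.5 − 0.5x_{North}.
By the same steps for North: x_{North} = 60.5 − 0.5x_{South}.
Substituting the second reaction function into the first: x_{South} = 68.5 − 0.5(60.5 − 0.5x_{South}), which gives 0.75x_{South} = 38.25 ⇒ x_{South} = 51.
Then x_{North} = 60.5 − 0.5·51 = 35.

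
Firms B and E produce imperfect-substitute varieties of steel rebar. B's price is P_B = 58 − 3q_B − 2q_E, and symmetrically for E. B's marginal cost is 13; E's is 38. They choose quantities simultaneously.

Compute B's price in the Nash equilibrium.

34.5625

Firm B's profit: π = q_B(58 − 3q_B − 2q_E) − 13q_B.
∂π/∂q_B = 45 − 6q_B − 2q_E = 0 ⇒ q_B = 7.5 − (1/3)q_E.
Similarly q_E = 10/3 − (1/3)q_B.
Solving the two reaction functions simultaneously: (1 − (−1/3)(−1/3))q_B = 7.5 − (1/3)·(10/3), so (8/9)q_B = 115/18 and q_B = 7.1875.
Then q_E = 10/3 − (1/3)·7.1875 = 0.9375.
P_B = 58 − 3·7.1875 − 2·0.9375 = 34.5625.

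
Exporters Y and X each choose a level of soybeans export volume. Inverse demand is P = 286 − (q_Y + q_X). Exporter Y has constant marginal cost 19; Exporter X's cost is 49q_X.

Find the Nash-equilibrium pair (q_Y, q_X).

99, 69

Exporter Y's profit: π = q_Y(286 − (q_Y + q_X)) − 19q_Y.
∂π/∂q_Y = 267 − 2q_Y − q_X = 0, so q_Y = 133.5 − 0.5q_X.
By the same steps for X: q_X = 118.5 − 0.5q_Y.
Substituting the second reaction function into the first: q_Y = 133.5 − 0.5(118.5 − 0.5q_Y), which gives 0.75q_Y = 74.25 ⇒ q_Y = 99.
Then q_X = 118.5 − 0.5·99 = 69.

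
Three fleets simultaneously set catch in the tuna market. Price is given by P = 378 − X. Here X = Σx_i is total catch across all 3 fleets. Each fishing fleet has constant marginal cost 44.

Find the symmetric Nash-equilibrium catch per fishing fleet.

A representative fishing fleet's profit is π_i = x_i(378 − X) − 44x_i, with X = x_i + Σ_{j≠i} x_j.
First-order condition: 334 − 2x_i − Σ_{j≠i} x_j = 0.
With identical fishing fleets, set every x_j = x: then 334 − 2x − 2x = 0, i.e. x = 334/4 = 83.5.

83.5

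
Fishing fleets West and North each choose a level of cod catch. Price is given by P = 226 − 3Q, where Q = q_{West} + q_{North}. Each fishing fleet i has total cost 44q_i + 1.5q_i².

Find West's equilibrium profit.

Fishing fleet West's profit: π = q_{West}(226 − 3(q_{West} + q_{North})) − 44q_{West} − 1.5q_{West}².
∂π/∂q_{West} = 182 − 9q_{West} − 3q_{North} = 0, so q_{West} = 182/9 − (1/3)q_{North}.
By symmetry q_{North} = q_{West}; substituting into the reaction function, (4/3)q_{West} = 182/9 and q_{West} = 91/6.
Price P = 226 − 3·(91/3) = 135.
West's profit: (135 − 44)·(91/6) − 1.5(91/6)² = 1035.125.

1035.125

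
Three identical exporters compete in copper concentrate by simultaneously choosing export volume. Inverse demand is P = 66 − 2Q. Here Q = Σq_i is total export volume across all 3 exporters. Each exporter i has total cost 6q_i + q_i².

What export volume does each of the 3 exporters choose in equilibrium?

6

A representative exporter's profit is π_i = q_i(66 − 2Q) − 6q_i − q_i², with Q = q_i + Σ_{j≠i} q_j.
First-order condition: 60 − 6q_i − 2Σ_{j≠i} q_j = 0.
Imposing symmetry (q_j = q for all j) turns Σ_{j≠i} q_j into 2q, so 60 = 10q and q = 6.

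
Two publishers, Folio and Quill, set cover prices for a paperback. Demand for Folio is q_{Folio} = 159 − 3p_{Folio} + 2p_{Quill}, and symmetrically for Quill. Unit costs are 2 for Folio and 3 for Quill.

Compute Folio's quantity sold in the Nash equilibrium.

Folio's profit: π = (p_{Folio} − 2)(159 − 3p_{Folio} + 2p_{Quill}).
∂π/∂p_{Folio} = 165 − 6p_{Folio} + 2p_{Quill} = 0 ⇒ p_{Folio} = 27.5 + (1/3)p_{Quill}.
Similarly p_{Quill} = 28 + (1/3)p_{Folio}.
Substituting the second reaction function into the first: p_{Folio} = 27.5 + (1/3)(28 + (1/3)p_{Folio}), which gives (8/9)p_{Folio} = 221/6 ⇒ p_{Folio} = 41.4375.
Then p_{Quill} = 28 + (1/3)·41.4375 = 41.8125.
q_{Folio} = 159 − 3·41.4375 + 2·41.8125 = 118.3125.

118.3125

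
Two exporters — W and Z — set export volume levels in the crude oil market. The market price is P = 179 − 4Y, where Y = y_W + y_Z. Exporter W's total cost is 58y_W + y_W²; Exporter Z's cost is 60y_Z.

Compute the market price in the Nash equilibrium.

104.125

Exporter W's profit: π = y_W(179 − 4(y_W + y_Z)) − 58y_W − y_W².
∂π/∂y_W = 121 − 10y_W − 4y_Z = 0, so y_W = 12.1 − 0.4y_Z.
For Z: ∂π/∂y_Z = 119 − 8y_Z − 4y_W = 0 ⇒ y_Z = 14.875 − 0.5y_W.
Plugging y_Z into W's best response: y_W = 12.1 − 0.4(14.875 − 0.5y_W) ⇒ 0.8y_W = 6.15, so y_W = 7.6875.
Then y_Z = 14.875 − 0.5·7.6875 = 353/32.
Equilibrium price: P = 179 − 4·(599/32) = 104.125.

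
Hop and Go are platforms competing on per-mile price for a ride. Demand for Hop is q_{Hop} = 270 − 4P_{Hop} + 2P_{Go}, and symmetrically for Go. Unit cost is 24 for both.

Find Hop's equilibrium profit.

5476

Hop's profit: π = (P_{Hop} − 24)(270 − 4P_{Hop} + 2P_{Go}).
∂π/∂P_{Hop} = 366 − 8P_{Hop} + 2P_{Go} = 0 ⇒ P_{Hop} = 45.75 + 0.25P_{Go}.
Setting P_{Hop} = P_{Go} in the reaction function: P_{Hop} = 45.75 + 0.25P_{Hop}, so P_{Hop} = 45.75 / 0.75 = 61.
q_{Hop} = 270 − 4·61 + 2·61 = 148.
Profit = (61 − 24)·148 = 5476.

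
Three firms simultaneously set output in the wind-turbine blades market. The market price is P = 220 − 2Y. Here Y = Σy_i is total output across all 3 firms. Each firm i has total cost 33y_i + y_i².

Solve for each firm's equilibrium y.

18.7

A representative firm's profit is π_i = y_i(220 − 2Y) − 33y_i − y_i², with Y = y_i + Σ_{j≠i} y_j.
First-order condition: 187 − 6y_i − 2Σ_{j≠i} y_j = 0.
In a symmetric equilibrium every firm chooses the same y, so Σ_{j≠i} y_j = 2y. The condition becomes 187 − 10y = 0, giving y = 187/10 = 18.7.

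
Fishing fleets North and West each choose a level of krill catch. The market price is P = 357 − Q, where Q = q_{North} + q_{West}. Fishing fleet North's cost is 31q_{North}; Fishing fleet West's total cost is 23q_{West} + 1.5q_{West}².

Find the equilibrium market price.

175

Fishing fleet North's profit: π = q_{North}(357 − (q_{North} + q_{West})) − 31q_{North}.
∂π/∂q_{North} = 326 − 2q_{North} − q_{West} = 0, so q_{North} = 163 − 0.5q_{West}.
For West: ∂π/∂q_{West} = 334 − 5q_{West} − q_{North} = 0 ⇒ q_{West} = 66.8 − 0.2q_{North}.
Substituting the second reaction function into the first: q_{North} = 163 − 0.5(66.8 − 0.2q_{North}), which gives 0.9q_{North} = 129.6 ⇒ q_{North} = 144.
Then q_{West} = 66.8 − 0.2·144 = 38.
Equilibrium price: P = 357 − 182 = 175.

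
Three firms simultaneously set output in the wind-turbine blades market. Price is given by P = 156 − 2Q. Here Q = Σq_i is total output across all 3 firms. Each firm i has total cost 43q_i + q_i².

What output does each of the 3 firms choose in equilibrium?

A representative firm's profit is π_i = q_i(156 − 2Q) − 43q_i − q_i², with Q = q_i + Σ_{j≠i} q_j.
First-order condition: 113 − 6q_i − 2Σ_{j≠i} q_j = 0.
With identical firms, set every q_j = q: then 113 − 6q − 4q = 0, i.e. q = 113/10 = 11.3.

11.3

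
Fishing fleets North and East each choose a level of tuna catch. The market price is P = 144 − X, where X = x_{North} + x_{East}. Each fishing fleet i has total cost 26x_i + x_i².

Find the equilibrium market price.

Fishing fleet North's profit: π = x_{North}(144 − (x_{North} + x_{East})) − 26x_{North} − x_{North}².
∂π/∂x_{North} = 118 − 4x_{North} − x_{East} = 0, so x_{North} = 29.5 − 0.25x_{East}.
The game is symmetric, so in equilibrium x_{East} = x_{North}: the reaction function gives 1.25x_{North} = 29.5, hence x_{North} = 23.6.
Equilibrium price: P = 144 − 47.2 = 96.8.

96.8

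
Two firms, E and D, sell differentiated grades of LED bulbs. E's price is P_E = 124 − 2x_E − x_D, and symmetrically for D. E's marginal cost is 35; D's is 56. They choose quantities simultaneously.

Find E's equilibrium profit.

737.28

Firm E's profit: π = x_E(124 − 2x_E − x_D) − 35x_E.
∂π/∂x_E = 89 − 4x_E − x_D = 0 ⇒ x_E = 22.25 − 0.25x_D.
Similarly x_D = 17 − 0.25x_E.
Substituting the second reaction function into the first: x_E = 22.25 − 0.25(17 − 0.25x_E), which gives 0.9375x_E = 18 ⇒ x_E = 19.2.
Then x_D = 17 − 0.25·19.2 = 12.2.
P_E = 124 − 2·19.2 − 12.2 = 73.4.
Profit = (73.4 − 35)·19.2 = 737.28.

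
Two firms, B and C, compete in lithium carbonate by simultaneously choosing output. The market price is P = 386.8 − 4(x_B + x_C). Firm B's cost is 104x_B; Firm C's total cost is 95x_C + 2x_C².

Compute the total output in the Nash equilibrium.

42.87

Firm B's profit: π = x_B(386.8 − 4(x_B + x_C)) − 104x_B.
∂π/∂x_B = 282.8 − 8x_B − 4x_C = 0, so x_B = 35.35 − 0.5x_C.
For C: ∂π/∂x_C = 291.8 − 12x_C − 4x_B = 0 ⇒ x_C = 1459/60 − (1/3)x_B.
Substituting the second reaction function into the first: x_B = 35.35 − 0.5(1459/60 − (1/3)x_B), which gives (5/6)x_B = 2783/120 ⇒ x_B = 27.83.
Then x_C = 1459/60 − (1/3)·27.83 = 15.04.
Total output: 27.83 + 15.04 = 42.87.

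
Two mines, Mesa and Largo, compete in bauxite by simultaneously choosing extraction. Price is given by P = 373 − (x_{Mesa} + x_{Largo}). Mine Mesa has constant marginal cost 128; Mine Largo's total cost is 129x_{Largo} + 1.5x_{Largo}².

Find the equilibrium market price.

237

Mine Mesa's profit: π = x_{Mesa}(373 − (x_{Mesa} + x_{Largo})) − 128x_{Mesa}.
∂π/∂x_{Mesa} = 245 − 2x_{Mesa} − x_{Largo} = 0, so x_{Mesa} = 122.5 − 0.5x_{Largo}.
For Largo: ∂π/∂x_{Largo} = 244 − 5x_{Largo} − x_{Mesa} = 0 ⇒ x_{Largo} = 48.8 − 0.2x_{Mesa}.
Plugging x_{Largo} into Mesa's best response: x_{Mesa} = 122.5 − 0.5(48.8 − 0.2x_{Mesa}) ⇒ 0.9x_{Mesa} = 98.1, so x_{Mesa} = 109.
Then x_{Largo} = 48.8 − 0.2·109 = 27.
Equilibrium price: P = 373 − 136 = 237.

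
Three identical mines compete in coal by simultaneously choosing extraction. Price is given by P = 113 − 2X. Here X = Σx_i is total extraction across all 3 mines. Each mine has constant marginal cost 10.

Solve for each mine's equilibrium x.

12.875

A representative mine's profit is π_i = x_i(113 − 2X) − 10x_i, with X = x_i + Σ_{j≠i} x_j.
First-order condition: 103 − 4x_i − 2Σ_{j≠i} x_j = 0.
In a symmetric equilibrium every mine chooses the same x, so Σ_{j≠i} x_j = 2x. The condition becomes 103 − 8x = 0, giving x = 103/8 = 12.875.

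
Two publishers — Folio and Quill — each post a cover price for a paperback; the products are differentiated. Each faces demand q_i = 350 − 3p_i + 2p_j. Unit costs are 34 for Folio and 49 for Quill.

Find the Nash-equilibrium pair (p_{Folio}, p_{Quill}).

115.8125, 121.4375

Folio's profit: π = (p_{Folio} − 34)(350 − 3p_{Folio} + 2p_{Quill}).
∂π/∂p_{Folio} = 452 − 6p_{Folio} + 2p_{Quill} = 0 ⇒ p_{Folio} = 226/3 + (1/3)p_{Quill}.
Similarly p_{Quill} = 497/6 + (1/3)p_{Folio}.
Substituting the second reaction function into the first: p_{Folio} = 226/3 + (1/3)(497/6 + (1/3)p_{Folio}), which gives (8/9)p_{Folio} = 1853/18 ⇒ p_{Folio} = 115.8125.
Then p_{Quill} = 497/6 + (1/3)·115.8125 = 121.4375.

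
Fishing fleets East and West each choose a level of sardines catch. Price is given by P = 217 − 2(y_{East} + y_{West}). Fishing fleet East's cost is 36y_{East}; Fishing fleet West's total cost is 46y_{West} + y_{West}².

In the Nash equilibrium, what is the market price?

Fishing fleet East's profit: π = y_{East}(217 − 2(y_{East} + y_{West})) − 36y_{East}.
∂π/∂y_{East} = 181 − 4y_{East} − 2y_{West} = 0, so y_{East} = 45.25 − 0.5y_{West}.
For West: ∂π/∂y_{West} = 171 − 6y_{West} − 2y_{East} = 0 ⇒ y_{West} = 28.5 − (1/3)y_{East}.
Substituting the second reaction function into the first: y_{East} = 45.25 − 0.5(28.5 − (1/3)y_{East}), which gives (5/6)y_{East} = 31 ⇒ y_{East} = 37.2.
Then y_{West} = 28.5 − (1/3)·37.2 = 16.1.
Equilibrium price: P = 217 − 2·53.3 = 110.4.

110.4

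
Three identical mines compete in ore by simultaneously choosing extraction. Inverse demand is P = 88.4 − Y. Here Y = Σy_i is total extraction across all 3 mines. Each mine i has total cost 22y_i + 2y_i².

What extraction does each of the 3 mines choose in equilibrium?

A representative mine's profit is π_i = y_i(88.4 − Y) − 22y_i − 2y_i², with Y = y_i + Σ_{j≠i} y_j.
First-order condition: 66.4 − 6y_i − Σ_{j≠i} y_j = 0.
In a symmetric equilibrium every mine chooses the same y, so Σ_{j≠i} y_j = 2y. The condition becomes 66.4 − 8y = 0, giving y = 66.4/8 = 8.3.

8.3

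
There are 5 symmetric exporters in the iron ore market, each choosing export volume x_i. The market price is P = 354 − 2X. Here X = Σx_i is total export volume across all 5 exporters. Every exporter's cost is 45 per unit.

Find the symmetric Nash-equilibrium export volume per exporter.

A representative exporter's profit is π_i = x_i(354 − 2X) − 45x_i, with X = x_i + Σ_{j≠i} x_j.
First-order condition: 309 − 4x_i − 2Σ_{j≠i} x_j = 0.
Imposing symmetry (x_j = x for all j) turns Σ_{j≠i} x_j into 4x, so 309 = 12x and x = 25.75.

25.75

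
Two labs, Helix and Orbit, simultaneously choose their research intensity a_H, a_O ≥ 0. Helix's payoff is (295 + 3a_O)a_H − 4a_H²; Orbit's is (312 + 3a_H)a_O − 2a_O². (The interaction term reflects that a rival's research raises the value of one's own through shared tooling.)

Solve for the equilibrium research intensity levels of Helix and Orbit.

92, 147

Expanding Helix's payoff: 295a_H + 3a_Oa_H − 4a_H².
∂π/∂a_H = 295 + 3a_O − 8a_H = 0, so a_H = 36.875 + 0.375a_O.
Likewise for Orbit: a_O = 78 + 0.75a_H.
Plugging a_O into Helix's best response: a_H = 36.875 + 0.375(78 + 0.75a_H) ⇒ (23/32)a_H = 66.125, so a_H = 92.
Then a_O = 78 + 0.75·92 = 147.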